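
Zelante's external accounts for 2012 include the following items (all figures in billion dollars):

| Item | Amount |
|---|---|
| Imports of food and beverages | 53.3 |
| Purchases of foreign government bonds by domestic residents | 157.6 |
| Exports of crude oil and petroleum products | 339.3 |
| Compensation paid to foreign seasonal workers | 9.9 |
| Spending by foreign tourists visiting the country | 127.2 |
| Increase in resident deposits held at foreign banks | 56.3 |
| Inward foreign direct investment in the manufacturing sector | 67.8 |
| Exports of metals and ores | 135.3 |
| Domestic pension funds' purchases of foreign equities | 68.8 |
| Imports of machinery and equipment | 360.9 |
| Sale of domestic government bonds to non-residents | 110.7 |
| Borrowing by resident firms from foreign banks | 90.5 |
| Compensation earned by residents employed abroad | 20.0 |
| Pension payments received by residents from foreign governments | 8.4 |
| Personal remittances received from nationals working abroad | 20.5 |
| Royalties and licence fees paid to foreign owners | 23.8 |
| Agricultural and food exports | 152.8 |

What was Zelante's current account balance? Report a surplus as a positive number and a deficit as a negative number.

355.6

Goods: 152.8 - 53.3 - 360.9 + 135.3 + 339.3 = 213.2
Services: -23.8 + 127.2 = 103.4
Primary income: 20.0 - 9.9 = 10.1
Secondary income: 8.4 + 20.5 = 28.9
Current account = 213.2 + 103.4 + 10.1 + 28.9 = 355.6
(Excluded from the current account — financial account: purchases of foreign government bonds by domestic residents 157.6, increase in resident deposits held at foreign banks 56.3, inward foreign direct investment in the manufacturing sector 67.8, domestic pension funds' purchases of foreign equities 68.8, sale of domestic government bonds to non-residents 110.7, borrowing by resident firms from foreign banks 90.5.)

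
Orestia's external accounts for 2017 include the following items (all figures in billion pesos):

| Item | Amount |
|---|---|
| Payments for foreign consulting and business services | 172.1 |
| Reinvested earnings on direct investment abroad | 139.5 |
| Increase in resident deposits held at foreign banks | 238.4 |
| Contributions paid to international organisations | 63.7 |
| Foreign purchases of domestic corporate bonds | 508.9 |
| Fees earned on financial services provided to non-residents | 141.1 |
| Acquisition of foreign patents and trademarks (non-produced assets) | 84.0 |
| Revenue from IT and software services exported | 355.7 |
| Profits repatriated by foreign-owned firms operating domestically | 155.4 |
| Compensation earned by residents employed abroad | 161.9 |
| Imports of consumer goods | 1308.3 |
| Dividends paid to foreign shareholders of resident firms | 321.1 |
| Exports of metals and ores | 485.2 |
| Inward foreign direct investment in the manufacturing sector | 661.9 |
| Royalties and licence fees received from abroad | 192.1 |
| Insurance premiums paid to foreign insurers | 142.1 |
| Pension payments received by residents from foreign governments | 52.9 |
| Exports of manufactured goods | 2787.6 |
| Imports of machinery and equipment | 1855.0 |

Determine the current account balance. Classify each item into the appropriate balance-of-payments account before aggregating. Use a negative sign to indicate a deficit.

Goods: 485.2 + 2787.6 - 1308.3 - 1855.0 = 109.5
Services: -172.1 - 142.1 + 141.1 + 192.1 + 355.7 = 374.7
Primary income: -321.1 + 139.5 + 161.9 - 155.4 = -175.1
Secondary income: -63.7 + 52.9 = -10.8
Current account = 109.5 + 374.7 + (-175.1) + (-10.8) = 298.3
(Excluded from the current account — financial account: increase in resident deposits held at foreign banks 238.4, foreign purchases of domestic corporate bonds 508.9, inward foreign direct investment in the manufacturing sector 661.9; capital account: acquisition of foreign patents and trademarks (non-produced assets) 84.0.)

298.3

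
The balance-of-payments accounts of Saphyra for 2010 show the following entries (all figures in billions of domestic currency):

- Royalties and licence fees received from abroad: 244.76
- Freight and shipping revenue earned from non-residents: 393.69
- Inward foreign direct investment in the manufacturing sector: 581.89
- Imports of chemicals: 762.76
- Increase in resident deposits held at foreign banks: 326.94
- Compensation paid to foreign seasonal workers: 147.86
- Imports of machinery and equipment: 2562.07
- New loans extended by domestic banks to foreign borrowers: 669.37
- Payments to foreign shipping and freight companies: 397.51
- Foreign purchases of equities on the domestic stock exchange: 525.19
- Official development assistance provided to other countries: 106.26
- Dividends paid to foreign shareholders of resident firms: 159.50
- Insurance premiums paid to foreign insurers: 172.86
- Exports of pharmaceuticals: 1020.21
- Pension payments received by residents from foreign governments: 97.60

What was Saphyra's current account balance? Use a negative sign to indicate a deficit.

-2552.56

Goods: -762.76 + 1020.21 - 2562.07 = -2304.62
Services: 393.69 - 397.51 - 172.86 + 244.76 = 68.08
Primary income: -159.50 - 147.86 = -307.36
Secondary income: 97.60 - 106.26 = -8.66
Current account = (-2304.62) + 68.08 + (-307.36) + (-8.66) = -2552.56
(Excluded from the current account — financial account: inward foreign direct investment in the manufacturing sector 581.89, increase in resident deposits held at foreign banks 326.94, new loans extended by domestic banks to foreign borrowers 669.37, foreign purchases of equities on the domestic stock exchange 525.19.)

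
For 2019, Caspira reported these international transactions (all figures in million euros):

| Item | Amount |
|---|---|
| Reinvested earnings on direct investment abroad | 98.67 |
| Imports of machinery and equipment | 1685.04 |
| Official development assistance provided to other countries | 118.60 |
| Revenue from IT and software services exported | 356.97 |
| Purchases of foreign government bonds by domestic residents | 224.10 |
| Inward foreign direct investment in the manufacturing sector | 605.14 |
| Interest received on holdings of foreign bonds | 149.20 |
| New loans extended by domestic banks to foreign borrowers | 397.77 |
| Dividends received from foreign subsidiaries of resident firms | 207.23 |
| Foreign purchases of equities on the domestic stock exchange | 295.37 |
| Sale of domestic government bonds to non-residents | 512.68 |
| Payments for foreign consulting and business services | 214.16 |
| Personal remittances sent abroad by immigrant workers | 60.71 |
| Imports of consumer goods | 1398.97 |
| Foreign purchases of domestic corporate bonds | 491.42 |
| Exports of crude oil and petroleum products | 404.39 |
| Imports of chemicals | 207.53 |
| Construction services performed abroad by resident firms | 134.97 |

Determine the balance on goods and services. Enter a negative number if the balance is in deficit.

Goods: -207.53 - 1685.04 - 1398.97 + 404.39 = -2887.15
Services: 356.97 - 214.16 + 134.97 = 277.78
Trade balance = -2887.15 + 277.78 = -2609.37
(Excluded from the trade balance — primary income: reinvested earnings on direct investment abroad 98.67, interest received on holdings of foreign bonds 149.20, dividends received from foreign subsidiaries of resident firms 207.23; secondary income: official development assistance provided to other countries 118.60, personal remittances sent abroad by immigrant workers 60.71; financial account: purchases of foreign government bonds by domestic residents 224.10, inward foreign direct investment in the manufacturing sector 605.14, new loans extended by domestic banks to foreign borrowers 397.77, foreign purchases of equities on the domestic stock exchange 295.37, sale of domestic government bonds to non-residents 512.68, foreign purchases of domestic corporate bonds 491.42.)

-2609.37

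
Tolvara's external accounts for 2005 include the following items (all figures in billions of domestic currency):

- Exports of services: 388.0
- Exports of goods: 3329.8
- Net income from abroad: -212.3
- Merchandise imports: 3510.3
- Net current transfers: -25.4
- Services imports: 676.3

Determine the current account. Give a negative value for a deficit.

Goods balance = 3329.8 - 3510.3 = -180.5
Services balance = 388.0 - 676.3 = -288.3
Trade balance (goods + services) = -180.5 + (-288.3) = -468.8
Net primary income = -212.3
Net secondary income = -25.4
Current account = -468.8 + (-212.3) + (-25.4) = -706.5

-706.5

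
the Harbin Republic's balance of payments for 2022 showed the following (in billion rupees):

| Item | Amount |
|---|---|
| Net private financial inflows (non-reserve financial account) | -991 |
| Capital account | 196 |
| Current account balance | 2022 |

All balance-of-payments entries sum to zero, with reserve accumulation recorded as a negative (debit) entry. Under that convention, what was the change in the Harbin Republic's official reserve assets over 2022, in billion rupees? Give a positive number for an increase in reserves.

1227

Official reserve transactions balance = -(2022 + 196 + (-991)) = -1227
An accumulation of reserves is recorded as a debit (negative entry), so the change in the stock of reserves is the negative of that balance.
Change in official reserves = -(-1227) = 1227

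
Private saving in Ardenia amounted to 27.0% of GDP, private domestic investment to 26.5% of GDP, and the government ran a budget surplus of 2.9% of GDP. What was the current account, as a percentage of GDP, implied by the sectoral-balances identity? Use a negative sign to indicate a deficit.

By the sectoral-balances identity, CA = (S_private - I) + (T - G).
Private balance = 27.0 - 26.5 = 0.5
Government balance (T - G) = 2.9
CA = 0.5 + 2.9 = 3.4

3.4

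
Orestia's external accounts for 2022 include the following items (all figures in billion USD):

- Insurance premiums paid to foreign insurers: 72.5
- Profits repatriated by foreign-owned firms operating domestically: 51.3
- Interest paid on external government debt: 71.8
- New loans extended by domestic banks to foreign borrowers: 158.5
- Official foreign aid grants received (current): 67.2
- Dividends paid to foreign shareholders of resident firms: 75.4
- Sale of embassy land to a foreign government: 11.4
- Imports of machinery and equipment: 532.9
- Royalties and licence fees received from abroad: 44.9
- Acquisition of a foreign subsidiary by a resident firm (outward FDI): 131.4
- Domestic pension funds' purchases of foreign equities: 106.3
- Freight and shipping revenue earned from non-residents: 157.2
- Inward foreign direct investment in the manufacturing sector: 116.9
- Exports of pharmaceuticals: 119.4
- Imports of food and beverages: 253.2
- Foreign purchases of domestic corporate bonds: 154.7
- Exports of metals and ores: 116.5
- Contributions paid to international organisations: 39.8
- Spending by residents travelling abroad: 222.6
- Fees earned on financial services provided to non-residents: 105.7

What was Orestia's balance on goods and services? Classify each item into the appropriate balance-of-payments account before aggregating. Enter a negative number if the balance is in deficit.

-537.5

Goods: -532.9 + 116.5 - 253.2 + 119.4 = -550.2
Services: -222.6 + 44.9 + 105.7 + 157.2 - 72.5 = 12.7
Trade balance = -550.2 + 12.7 = -537.5
(Excluded from the trade balance — primary income: profits repatriated by foreign-owned firms operating domestically 51.3, interest paid on external government debt 71.8, dividends paid to foreign shareholders of resident firms 75.4; financial account: new loans extended by domestic banks to foreign borrowers 158.5, acquisition of a foreign subsidiary by a resident firm (outward FDI) 131.4, domestic pension funds' purchases of foreign equities 106.3, inward foreign direct investment in the manufacturing sector 116.9, foreign purchases of domestic corporate bonds 154.7; secondary income: official foreign aid grants received (current) 67.2, contributions paid to international organisations 39.8; capital account: sale of embassy land to a foreign government 11.4.)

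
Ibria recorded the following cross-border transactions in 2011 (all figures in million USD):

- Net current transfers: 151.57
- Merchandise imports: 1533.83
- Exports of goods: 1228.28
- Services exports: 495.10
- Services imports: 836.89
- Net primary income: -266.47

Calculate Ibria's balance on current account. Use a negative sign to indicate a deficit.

-762.24

Goods balance = 1228.28 - 1533.83 = -305.55
Services balance = 495.10 - 836.89 = -341.79
Trade balance (goods + services) = -305.55 + (-341.79) = -647.34
Net primary income = -266.47
Net secondary income = 151.57
Current account = -647.34 + (-266.47) + 151.57 = -762.24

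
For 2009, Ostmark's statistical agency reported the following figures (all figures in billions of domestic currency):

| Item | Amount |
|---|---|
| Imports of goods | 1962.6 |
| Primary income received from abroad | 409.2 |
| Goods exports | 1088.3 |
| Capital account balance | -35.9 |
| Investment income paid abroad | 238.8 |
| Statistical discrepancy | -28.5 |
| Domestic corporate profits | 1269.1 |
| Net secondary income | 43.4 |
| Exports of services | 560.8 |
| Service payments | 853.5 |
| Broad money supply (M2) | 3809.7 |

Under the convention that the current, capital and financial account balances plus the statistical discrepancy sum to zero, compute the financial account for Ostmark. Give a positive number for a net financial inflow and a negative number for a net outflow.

Goods balance = 1088.3 - 1962.6 = -874.3
Services balance = 560.8 - 853.5 = -292.7
Trade balance (goods + services) = -874.3 + (-292.7) = -1167.0
Net primary income = 409.2 - 238.8 = 170.4
Net secondary income = 43.4
Current account = -1167.0 + 170.4 + 43.4 = -953.2
Financial account = -(-953.2 + (-35.9) + (-28.5)) = 1017.6

1017.6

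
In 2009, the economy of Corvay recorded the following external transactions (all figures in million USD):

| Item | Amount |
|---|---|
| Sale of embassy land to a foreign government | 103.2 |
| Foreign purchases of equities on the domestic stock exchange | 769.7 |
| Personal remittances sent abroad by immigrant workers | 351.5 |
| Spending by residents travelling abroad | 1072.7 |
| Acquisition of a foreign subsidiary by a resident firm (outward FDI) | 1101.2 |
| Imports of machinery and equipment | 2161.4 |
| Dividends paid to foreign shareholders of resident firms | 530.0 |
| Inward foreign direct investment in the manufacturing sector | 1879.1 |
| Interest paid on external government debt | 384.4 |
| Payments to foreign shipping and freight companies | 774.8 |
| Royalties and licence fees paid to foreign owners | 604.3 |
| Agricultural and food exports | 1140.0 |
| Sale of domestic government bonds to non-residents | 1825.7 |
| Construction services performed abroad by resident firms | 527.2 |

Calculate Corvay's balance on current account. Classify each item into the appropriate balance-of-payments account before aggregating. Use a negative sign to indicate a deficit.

-4211.9

Goods: 1140.0 - 2161.4 = -1021.4
Services: -774.8 + 527.2 - 1072.7 - 604.3 = -1924.6
Primary income: -384.4 - 530.0 = -914.4
Secondary income: -351.5
Current account = (-1021.4) + (-1924.6) + (-914.4) + (-351.5) = -4211.9
(Excluded from the current account — capital account: sale of embassy land to a foreign government 103.2; financial account: foreign purchases of equities on the domestic stock exchange 769.7, acquisition of a foreign subsidiary by a resident firm (outward FDI) 1101.2, inward foreign direct investment in the manufacturing sector 1879.1, sale of domestic government bonds to non-residents 1825.7.)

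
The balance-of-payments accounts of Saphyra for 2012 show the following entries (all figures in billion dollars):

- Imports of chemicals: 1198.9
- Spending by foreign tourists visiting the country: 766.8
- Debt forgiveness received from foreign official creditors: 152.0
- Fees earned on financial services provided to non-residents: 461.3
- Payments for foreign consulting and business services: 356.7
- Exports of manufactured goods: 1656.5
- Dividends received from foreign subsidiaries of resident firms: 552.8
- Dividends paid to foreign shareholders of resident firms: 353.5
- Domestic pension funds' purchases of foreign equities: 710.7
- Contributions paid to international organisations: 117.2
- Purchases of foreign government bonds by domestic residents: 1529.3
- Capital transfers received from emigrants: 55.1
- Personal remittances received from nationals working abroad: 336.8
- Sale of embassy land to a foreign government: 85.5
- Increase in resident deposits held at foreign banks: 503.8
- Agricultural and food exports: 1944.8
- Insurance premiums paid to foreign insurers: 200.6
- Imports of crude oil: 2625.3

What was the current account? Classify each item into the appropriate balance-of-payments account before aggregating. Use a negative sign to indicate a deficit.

Goods: -2625.3 + 1944.8 - 1198.9 + 1656.5 = -222.9
Services: 461.3 - 356.7 - 200.6 + 766.8 = 670.8
Primary income: 552.8 - 353.5 = 199.3
Secondary income: 336.8 - 117.2 = 219.6
Current account = (-222.9) + 670.8 + 199.3 + 219.6 = 866.8
(Excluded from the current account — capital account: debt forgiveness received from foreign official creditors 152.0, capital transfers received from emigrants 55.1, sale of embassy land to a foreign government 85.5; financial account: domestic pension funds' purchases of foreign equities 710.7, purchases of foreign government bonds by domestic residents 1529.3, increase in resident deposits held at foreign banks 503.8.)

866.8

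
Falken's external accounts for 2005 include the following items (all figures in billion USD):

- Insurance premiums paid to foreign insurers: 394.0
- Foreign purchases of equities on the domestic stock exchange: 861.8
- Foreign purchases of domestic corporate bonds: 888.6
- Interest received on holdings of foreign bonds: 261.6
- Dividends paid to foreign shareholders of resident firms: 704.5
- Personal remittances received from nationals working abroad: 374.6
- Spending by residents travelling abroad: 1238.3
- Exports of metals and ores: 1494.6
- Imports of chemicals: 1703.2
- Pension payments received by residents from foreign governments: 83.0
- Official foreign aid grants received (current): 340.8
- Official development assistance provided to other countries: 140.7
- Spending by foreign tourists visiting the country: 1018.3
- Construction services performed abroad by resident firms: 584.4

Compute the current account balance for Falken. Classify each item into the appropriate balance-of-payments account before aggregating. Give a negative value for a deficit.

-23.4

Goods: -1703.2 + 1494.6 = -208.6
Services: -1238.3 - 394.0 + 584.4 + 1018.3 = -29.6
Primary income: -704.5 + 261.6 = -442.9
Secondary income: 340.8 + 374.6 - 140.7 + 83.0 = 657.7
Current account = (-208.6) + (-29.6) + (-442.9) + 657.7 = -23.4
(Excluded from the current account — financial account: foreign purchases of equities on the domestic stock exchange 861.8, foreign purchases of domestic corporate bonds 888.6.)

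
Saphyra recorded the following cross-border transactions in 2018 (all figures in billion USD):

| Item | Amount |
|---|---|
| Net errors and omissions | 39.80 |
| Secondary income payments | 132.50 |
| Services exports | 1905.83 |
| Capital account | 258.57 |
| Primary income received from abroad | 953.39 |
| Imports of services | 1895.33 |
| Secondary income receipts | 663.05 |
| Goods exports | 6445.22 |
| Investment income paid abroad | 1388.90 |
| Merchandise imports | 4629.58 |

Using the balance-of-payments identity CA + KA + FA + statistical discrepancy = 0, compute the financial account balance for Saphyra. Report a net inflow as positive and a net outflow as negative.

Goods balance = 6445.22 - 4629.58 = 1815.64
Services balance = 1905.83 - 1895.33 = 10.50
Trade balance (goods + services) = 1815.64 + 10.50 = 1826.14
Net primary income = 953.39 - 1388.90 = -435.51
Net secondary income = 663.05 - 132.50 = 530.55
Current account = 1826.14 + (-435.51) + 530.55 = 1921.18
Financial account = -(1921.18 + 258.57 + 39.80) = -2219.55

-2219.55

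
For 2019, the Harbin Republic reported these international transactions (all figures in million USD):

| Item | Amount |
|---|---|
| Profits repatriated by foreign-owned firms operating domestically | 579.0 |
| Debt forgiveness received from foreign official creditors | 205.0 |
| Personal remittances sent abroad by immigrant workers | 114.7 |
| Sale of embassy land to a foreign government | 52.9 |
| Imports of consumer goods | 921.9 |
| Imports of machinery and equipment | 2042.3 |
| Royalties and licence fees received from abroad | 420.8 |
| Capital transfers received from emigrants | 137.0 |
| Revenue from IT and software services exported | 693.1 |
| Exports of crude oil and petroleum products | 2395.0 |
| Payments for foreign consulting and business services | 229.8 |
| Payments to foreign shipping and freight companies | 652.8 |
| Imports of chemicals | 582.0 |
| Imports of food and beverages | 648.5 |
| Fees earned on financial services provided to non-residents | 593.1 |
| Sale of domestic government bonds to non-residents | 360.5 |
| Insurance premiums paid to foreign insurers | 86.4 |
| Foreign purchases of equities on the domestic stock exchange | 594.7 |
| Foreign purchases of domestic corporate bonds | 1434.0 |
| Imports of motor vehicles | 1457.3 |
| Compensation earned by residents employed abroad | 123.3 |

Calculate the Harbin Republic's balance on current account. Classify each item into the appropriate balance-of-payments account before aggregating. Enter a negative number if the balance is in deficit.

Goods: 2395.0 - 921.9 - 648.5 - 2042.3 - 1457.3 - 582.0 = -3257.0
Services: 593.1 - 652.8 + 693.1 - 229.8 + 420.8 - 86.4 = 738.0
Primary income: -579.0 + 123.3 = -455.7
Secondary income: -114.7
Current account = (-3257.0) + 738.0 + (-455.7) + (-114.7) = -3089.4
(Excluded from the current account — capital account: debt forgiveness received from foreign official creditors 205.0, sale of embassy land to a foreign government 52.9, capital transfers received from emigrants 137.0; financial account: sale of domestic government bonds to non-residents 360.5, foreign purchases of equities on the domestic stock exchange 594.7, foreign purchases of domestic corporate bonds 1434.0.)

-3089.4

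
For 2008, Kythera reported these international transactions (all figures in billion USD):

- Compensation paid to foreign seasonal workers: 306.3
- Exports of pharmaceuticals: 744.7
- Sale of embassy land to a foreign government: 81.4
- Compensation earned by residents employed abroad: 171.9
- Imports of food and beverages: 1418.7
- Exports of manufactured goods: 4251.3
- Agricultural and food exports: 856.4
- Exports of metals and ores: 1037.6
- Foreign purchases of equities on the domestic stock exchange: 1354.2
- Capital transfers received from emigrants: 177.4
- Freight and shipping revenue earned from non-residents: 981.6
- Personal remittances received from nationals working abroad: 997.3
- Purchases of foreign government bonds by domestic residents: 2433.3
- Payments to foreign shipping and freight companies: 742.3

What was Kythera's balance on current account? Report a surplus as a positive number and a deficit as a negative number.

Goods: 856.4 + 1037.6 - 1418.7 + 4251.3 + 744.7 = 5471.3
Services: 981.6 - 742.3 = 239.3
Primary income: 171.9 - 306.3 = -134.4
Secondary income: 997.3
Current account = 5471.3 + 239.3 + (-134.4) + 997.3 = 6573.5
(Excluded from the current account — capital account: sale of embassy land to a foreign government 81.4, capital transfers received from emigrants 177.4; financial account: foreign purchases of equities on the domestic stock exchange 1354.2, purchases of foreign government bonds by domestic residents 2433.3.)

6573.5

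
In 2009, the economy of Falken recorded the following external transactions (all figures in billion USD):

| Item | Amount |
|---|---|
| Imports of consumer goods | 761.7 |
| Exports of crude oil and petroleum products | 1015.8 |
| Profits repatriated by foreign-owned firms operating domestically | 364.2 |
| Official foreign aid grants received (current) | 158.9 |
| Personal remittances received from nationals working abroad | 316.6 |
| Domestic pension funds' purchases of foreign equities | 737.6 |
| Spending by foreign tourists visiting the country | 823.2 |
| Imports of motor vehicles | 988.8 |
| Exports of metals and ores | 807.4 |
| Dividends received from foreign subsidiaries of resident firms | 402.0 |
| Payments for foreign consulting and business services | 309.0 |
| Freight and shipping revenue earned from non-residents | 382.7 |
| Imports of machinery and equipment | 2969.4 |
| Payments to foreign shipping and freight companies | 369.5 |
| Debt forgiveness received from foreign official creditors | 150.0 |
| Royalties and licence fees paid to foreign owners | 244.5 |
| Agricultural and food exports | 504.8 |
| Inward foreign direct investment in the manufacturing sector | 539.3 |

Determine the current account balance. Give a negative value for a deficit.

Goods: 1015.8 - 2969.4 + 807.4 + 504.8 - 988.8 - 761.7 = -2391.9
Services: -369.5 + 823.2 - 244.5 + 382.7 - 309.0 = 282.9
Primary income: -364.2 + 402.0 = 37.8
Secondary income: 158.9 + 316.6 = 475.5
Current account = (-2391.9) + 282.9 + 37.8 + 475.5 = -1595.7
(Excluded from the current account — financial account: domestic pension funds' purchases of foreign equities 737.6, inward foreign direct investment in the manufacturing sector 539.3; capital account: debt forgiveness received from foreign official creditors 150.0.)

-1595.7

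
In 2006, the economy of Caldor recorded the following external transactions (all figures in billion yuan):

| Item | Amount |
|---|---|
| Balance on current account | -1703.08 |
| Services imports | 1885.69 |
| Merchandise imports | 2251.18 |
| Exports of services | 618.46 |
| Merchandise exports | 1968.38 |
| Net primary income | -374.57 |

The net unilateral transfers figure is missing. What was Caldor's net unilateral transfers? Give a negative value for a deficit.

Current account = goods balance + services balance + net primary income + net secondary income
Sum of the known components = -1924.60
Net unilateral transfers = CA - (known components) = -1703.08 - (-1924.60) = 221.52

221.52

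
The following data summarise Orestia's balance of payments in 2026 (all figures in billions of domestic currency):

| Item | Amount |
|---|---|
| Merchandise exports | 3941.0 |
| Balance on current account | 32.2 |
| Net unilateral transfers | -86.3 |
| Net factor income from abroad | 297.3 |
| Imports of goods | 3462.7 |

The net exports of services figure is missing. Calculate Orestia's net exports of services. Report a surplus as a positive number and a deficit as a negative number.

Current account = goods balance + services balance + net primary income + net secondary income
Sum of the known components = 689.3
Net exports of services = CA - (known components) = 32.2 - 689.3 = -657.1

-657.1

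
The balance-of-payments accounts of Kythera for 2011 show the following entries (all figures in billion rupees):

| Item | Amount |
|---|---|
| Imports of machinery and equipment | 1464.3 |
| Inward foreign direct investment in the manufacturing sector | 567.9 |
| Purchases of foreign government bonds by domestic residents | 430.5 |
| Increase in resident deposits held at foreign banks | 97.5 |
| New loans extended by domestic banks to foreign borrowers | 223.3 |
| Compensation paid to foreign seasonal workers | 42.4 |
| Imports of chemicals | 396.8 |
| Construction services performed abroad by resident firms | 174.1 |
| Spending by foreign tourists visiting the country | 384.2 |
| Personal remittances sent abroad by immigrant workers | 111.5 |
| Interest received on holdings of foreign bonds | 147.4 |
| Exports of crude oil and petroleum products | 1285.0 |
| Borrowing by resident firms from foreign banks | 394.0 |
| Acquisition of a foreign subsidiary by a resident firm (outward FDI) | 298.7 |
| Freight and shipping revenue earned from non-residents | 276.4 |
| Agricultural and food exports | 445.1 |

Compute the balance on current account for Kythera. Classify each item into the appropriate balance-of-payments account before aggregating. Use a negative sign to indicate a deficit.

697.2

Goods: -1464.3 - 396.8 + 445.1 + 1285.0 = -131.0
Services: 276.4 + 384.2 + 174.1 = 834.7
Primary income: -42.4 + 147.4 = 105.0
Secondary income: -111.5
Current account = (-131.0) + 834.7 + 105.0 + (-111.5) = 697.2
(Excluded from the current account — financial account: inward foreign direct investment in the manufacturing sector 567.9, purchases of foreign government bonds by domestic residents 430.5, increase in resident deposits held at foreign banks 97.5, new loans extended by domestic banks to foreign borrowers 223.3, borrowing by resident firms from foreign banks 394.0, acquisition of a foreign subsidiary by a resident firm (outward FDI) 298.7.)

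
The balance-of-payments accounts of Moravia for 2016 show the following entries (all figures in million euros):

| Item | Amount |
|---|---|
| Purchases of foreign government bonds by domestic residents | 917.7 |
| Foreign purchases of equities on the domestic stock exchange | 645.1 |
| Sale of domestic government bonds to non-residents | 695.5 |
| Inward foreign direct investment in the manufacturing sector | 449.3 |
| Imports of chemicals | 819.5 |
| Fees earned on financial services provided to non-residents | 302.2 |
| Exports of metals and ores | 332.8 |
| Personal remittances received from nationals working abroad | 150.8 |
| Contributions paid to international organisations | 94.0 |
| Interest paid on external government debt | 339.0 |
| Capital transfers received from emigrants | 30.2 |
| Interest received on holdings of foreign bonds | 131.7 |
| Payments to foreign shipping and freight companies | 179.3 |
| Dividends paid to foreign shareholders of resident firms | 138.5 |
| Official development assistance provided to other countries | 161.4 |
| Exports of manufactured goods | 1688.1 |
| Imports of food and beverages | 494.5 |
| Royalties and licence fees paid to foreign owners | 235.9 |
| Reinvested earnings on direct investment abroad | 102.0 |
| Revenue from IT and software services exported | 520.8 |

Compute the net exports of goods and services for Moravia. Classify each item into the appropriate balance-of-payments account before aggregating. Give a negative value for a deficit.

1114.7

Goods: 1688.1 + 332.8 - 819.5 - 494.5 = 706.9
Services: 302.2 - 235.9 + 520.8 - 179.3 = 407.8
Trade balance = 706.9 + 407.8 = 1114.7
(Excluded from the trade balance — financial account: purchases of foreign government bonds by domestic residents 917.7, foreign purchases of equities on the domestic stock exchange 645.1, sale of domestic government bonds to non-residents 695.5, inward foreign direct investment in the manufacturing sector 449.3; secondary income: personal remittances received from nationals working abroad 150.8, contributions paid to international organisations 94.0, official development assistance provided to other countries 161.4; primary income: interest paid on external government debt 339.0, interest received on holdings of foreign bonds 131.7, dividends paid to foreign shareholders of resident firms 138.5, reinvested earnings on direct investment abroad 102.0; capital account: capital transfers received from emigrants 30.2.)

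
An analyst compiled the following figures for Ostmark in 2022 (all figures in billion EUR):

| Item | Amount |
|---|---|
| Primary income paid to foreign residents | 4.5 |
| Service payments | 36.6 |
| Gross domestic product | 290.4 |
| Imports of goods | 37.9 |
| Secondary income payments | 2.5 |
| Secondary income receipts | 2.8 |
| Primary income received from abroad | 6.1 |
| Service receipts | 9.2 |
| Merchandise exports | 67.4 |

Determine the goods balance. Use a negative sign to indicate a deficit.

29.5

Goods balance = 67.4 - 37.9 = 29.5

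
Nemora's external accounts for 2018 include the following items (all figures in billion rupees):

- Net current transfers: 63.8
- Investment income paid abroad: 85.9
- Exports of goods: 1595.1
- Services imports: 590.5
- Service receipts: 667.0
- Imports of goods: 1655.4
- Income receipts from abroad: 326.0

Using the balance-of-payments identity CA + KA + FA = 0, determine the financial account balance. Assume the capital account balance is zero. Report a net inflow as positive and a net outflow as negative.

Goods balance = 1595.1 - 1655.4 = -60.3
Services balance = 667.0 - 590.5 = 76.5
Trade balance (goods + services) = -60.3 + 76.5 = 16.2
Net primary income = 326.0 - 85.9 = 240.1
Net secondary income = 63.8
Current account = 16.2 + 240.1 + 63.8 = 320.1
Financial account = -(320.1) = -320.1

-320.1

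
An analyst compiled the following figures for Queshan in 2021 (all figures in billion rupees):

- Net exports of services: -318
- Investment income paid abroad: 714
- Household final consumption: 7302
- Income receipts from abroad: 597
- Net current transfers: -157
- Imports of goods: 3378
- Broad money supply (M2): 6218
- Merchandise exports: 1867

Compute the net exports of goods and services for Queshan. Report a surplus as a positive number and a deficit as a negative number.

Goods balance = 1867 - 3378 = -1511
Services balance = -318
Trade balance (goods + services) = -1511 + (-318) = -1829

-1829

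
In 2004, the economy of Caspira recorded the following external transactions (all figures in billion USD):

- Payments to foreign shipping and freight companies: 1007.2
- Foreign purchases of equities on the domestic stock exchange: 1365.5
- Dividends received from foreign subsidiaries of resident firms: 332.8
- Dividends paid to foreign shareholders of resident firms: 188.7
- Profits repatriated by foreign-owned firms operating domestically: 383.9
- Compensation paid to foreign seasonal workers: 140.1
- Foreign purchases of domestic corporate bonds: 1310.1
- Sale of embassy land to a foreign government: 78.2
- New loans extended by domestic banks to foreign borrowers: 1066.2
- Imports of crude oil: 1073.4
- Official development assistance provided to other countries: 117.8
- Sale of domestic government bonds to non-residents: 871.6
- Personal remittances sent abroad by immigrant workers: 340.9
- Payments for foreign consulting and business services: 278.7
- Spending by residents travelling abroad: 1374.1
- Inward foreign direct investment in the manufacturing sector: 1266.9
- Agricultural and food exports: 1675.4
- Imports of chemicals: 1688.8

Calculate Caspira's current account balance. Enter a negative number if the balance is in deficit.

Goods: -1688.8 + 1675.4 - 1073.4 = -1086.8
Services: -278.7 - 1007.2 - 1374.1 = -2660.0
Primary income: -188.7 - 383.9 + 332.8 - 140.1 = -379.9
Secondary income: -340.9 - 117.8 = -458.7
Current account = (-1086.8) + (-2660.0) + (-379.9) + (-458.7) = -4585.4
(Excluded from the current account — financial account: foreign purchases of equities on the domestic stock exchange 1365.5, foreign purchases of domestic corporate bonds 1310.1, new loans extended by domestic banks to foreign borrowers 1066.2, sale of domestic government bonds to non-residents 871.6, inward foreign direct investment in the manufacturing sector 1266.9; capital account: sale of embassy land to a foreign government 78.2.)

-4585.4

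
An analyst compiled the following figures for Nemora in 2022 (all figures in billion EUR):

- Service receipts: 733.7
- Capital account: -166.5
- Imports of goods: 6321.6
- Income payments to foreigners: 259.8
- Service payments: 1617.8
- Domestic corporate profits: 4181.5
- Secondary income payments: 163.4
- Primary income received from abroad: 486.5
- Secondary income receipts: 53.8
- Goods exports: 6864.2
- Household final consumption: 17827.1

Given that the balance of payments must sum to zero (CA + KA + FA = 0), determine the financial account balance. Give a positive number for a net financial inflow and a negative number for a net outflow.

390.9

Goods balance = 6864.2 - 6321.6 = 542.6
Services balance = 733.7 - 1617.8 = -884.1
Trade balance (goods + services) = 542.6 + (-884.1) = -341.5
Net primary income = 486.5 - 259.8 = 226.7
Net secondary income = 53.8 - 163.4 = -109.6
Current account = -341.5 + 226.7 + (-109.6) = -224.4
Financial account = -(-224.4 + (-166.5)) = 390.9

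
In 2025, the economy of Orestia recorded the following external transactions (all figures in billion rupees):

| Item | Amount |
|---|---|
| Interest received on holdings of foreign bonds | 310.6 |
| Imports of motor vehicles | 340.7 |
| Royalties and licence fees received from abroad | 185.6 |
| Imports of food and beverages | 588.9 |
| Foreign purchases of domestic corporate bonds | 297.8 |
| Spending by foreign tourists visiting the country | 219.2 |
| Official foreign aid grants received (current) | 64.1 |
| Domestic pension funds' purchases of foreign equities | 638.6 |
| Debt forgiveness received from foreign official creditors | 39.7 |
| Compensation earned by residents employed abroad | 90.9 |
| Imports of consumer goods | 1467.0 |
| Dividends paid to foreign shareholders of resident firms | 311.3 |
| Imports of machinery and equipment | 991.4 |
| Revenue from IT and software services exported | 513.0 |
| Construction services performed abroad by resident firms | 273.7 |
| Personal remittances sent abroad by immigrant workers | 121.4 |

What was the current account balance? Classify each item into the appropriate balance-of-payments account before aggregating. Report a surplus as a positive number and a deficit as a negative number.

Goods: -340.7 - 991.4 - 588.9 - 1467.0 = -3388.0
Services: 273.7 + 219.2 + 513.0 + 185.6 = 1191.5
Primary income: 310.6 + 90.9 - 311.3 = 90.2
Secondary income: -121.4 + 64.1 = -57.3
Current account = (-3388.0) + 1191.5 + 90.2 + (-57.3) = -2163.6
(Excluded from the current account — financial account: foreign purchases of domestic corporate bonds 297.8, domestic pension funds' purchases of foreign equities 638.6; capital account: debt forgiveness received from foreign official creditors 39.7.)

-2163.6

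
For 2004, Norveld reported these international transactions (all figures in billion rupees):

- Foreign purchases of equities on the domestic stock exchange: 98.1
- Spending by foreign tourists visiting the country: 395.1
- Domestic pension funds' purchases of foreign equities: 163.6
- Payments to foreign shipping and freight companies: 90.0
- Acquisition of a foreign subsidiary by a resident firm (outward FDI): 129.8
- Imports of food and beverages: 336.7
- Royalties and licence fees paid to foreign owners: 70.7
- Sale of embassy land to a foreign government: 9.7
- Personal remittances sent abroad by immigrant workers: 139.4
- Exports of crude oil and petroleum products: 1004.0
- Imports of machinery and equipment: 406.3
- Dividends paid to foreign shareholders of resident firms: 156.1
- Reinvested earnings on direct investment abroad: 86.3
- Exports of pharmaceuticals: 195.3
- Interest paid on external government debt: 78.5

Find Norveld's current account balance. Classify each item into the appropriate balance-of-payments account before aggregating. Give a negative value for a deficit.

Goods: 1004.0 + 195.3 - 406.3 - 336.7 = 456.3
Services: -70.7 - 90.0 + 395.1 = 234.4
Primary income: -78.5 - 156.1 + 86.3 = -148.3
Secondary income: -139.4
Current account = 456.3 + 234.4 + (-148.3) + (-139.4) = 403.0
(Excluded from the current account — financial account: foreign purchases of equities on the domestic stock exchange 98.1, domestic pension funds' purchases of foreign equities 163.6, acquisition of a foreign subsidiary by a resident firm (outward FDI) 129.8; capital account: sale of embassy land to a foreign government 9.7.)

403.0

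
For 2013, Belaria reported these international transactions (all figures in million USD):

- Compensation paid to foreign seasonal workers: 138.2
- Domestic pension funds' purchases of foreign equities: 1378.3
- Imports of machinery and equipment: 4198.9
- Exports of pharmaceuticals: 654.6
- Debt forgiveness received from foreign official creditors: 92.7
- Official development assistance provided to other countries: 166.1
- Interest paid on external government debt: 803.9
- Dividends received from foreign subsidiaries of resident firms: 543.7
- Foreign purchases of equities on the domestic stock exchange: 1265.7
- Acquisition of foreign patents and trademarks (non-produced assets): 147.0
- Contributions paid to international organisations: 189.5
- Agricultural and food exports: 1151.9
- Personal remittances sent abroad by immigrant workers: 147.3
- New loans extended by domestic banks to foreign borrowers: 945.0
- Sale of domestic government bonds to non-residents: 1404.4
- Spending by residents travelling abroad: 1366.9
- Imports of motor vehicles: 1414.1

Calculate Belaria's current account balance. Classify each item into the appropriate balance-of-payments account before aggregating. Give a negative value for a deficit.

Goods: -4198.9 + 654.6 + 1151.9 - 1414.1 = -3806.5
Services: -1366.9
Primary income: -803.9 - 138.2 + 543.7 = -398.4
Secondary income: -166.1 - 147.3 - 189.5 = -502.9
Current account = (-3806.5) + (-1366.9) + (-398.4) + (-502.9) = -6074.7
(Excluded from the current account — financial account: domestic pension funds' purchases of foreign equities 1378.3, foreign purchases of equities on the domestic stock exchange 1265.7, new loans extended by domestic banks to foreign borrowers 945.0, sale of domestic government bonds to non-residents 1404.4; capital account: debt forgiveness received from foreign official creditors 92.7, acquisition of foreign patents and trademarks (non-produced assets) 147.0.)

-6074.7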